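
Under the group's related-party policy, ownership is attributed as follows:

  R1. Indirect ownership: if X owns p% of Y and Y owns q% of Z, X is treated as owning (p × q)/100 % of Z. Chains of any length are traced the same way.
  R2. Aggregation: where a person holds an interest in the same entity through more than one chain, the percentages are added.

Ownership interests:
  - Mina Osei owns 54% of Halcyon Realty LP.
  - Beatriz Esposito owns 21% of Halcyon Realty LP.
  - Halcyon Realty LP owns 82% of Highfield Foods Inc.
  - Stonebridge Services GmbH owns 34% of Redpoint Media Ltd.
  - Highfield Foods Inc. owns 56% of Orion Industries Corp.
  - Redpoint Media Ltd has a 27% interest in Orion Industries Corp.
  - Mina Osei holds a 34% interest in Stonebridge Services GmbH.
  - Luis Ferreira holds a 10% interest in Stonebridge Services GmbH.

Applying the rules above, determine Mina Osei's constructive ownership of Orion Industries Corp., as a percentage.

27.918%

Chain via Halcyon Realty LP → Highfield Foods Inc. (R1): 54% × 82% × 56% = 24.7968% of Orion Industries Corp.
Chain via Stonebridge Services GmbH → Redpoint Media Ltd (R1): 34% × 34% × 27% = 3.1212% of Orion Industries Corp.
Aggregating (R2): 24.7968% + 3.1212% = 27.918%.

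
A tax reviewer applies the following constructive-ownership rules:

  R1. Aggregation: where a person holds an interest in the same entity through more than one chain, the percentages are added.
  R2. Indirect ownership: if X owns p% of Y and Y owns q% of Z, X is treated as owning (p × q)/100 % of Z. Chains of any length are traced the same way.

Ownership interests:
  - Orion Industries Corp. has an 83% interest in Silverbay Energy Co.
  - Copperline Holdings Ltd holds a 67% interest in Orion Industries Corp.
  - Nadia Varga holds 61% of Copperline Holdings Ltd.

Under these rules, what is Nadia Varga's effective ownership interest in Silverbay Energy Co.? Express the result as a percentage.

33.9221%

Chain via Copperline Holdings Ltd → Orion Industries Corp. (R2): 61% × 67% × 83% = 33.9221% of Silverbay Energy Co.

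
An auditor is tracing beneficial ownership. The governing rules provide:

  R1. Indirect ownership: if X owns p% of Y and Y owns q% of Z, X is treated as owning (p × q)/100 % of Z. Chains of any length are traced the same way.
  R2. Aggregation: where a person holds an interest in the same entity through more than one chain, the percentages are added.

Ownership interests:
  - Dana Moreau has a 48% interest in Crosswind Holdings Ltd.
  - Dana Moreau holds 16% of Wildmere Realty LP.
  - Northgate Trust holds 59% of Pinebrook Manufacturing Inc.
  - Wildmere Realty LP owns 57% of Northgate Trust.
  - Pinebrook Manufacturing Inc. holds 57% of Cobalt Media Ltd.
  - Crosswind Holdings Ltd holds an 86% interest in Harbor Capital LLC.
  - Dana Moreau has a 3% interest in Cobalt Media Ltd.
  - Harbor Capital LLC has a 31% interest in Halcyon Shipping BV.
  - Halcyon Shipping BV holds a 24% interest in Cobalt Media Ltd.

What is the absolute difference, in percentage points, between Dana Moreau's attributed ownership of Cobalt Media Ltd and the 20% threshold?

Chain via Crosswind Holdings Ltd → Harbor Capital LLC → Halcyon Shipping BV (R1): 48% × 86% × 31% × 24% = 3.071232% of Cobalt Media Ltd.
Chain via Wildmere Realty LP → Northgate Trust → Pinebrook Manufacturing Inc. (R1): 16% × 57% × 59% × 57% = 3.067056% of Cobalt Media Ltd.
Direct interest in Cobalt Media Ltd: 3%.
Aggregating (R2): 3.071232% + 3.067056% + 3% = 9.138288%.
9.138288% falls short of the 20% threshold by 10.861712 percentage points.

10.861712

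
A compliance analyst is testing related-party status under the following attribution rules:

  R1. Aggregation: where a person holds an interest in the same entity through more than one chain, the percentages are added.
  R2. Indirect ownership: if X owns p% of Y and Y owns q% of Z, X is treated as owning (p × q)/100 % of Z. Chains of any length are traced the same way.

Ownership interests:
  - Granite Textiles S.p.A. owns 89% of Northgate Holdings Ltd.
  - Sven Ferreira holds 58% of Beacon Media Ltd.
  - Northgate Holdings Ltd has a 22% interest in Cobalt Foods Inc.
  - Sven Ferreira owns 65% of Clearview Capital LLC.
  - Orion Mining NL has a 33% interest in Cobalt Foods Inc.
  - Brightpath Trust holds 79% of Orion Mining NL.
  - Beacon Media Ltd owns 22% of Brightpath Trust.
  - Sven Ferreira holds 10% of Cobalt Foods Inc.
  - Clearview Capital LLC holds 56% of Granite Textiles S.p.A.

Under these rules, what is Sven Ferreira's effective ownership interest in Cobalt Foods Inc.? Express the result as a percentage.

Chain via Beacon Media Ltd → Brightpath Trust → Orion Mining NL (R2): 58% × 22% × 79% × 33% = 3.326532% of Cobalt Foods Inc.
Chain via Clearview Capital LLC → Granite Textiles S.p.A. → Northgate Holdings Ltd (R2): 65% × 56% × 89% × 22% = 7.12712% of Cobalt Foods Inc.
Direct interest in Cobalt Foods Inc: 10%.
Aggregating (R1): 3.326532% + 7.12712% + 10% = 20.453652%.

20.453652%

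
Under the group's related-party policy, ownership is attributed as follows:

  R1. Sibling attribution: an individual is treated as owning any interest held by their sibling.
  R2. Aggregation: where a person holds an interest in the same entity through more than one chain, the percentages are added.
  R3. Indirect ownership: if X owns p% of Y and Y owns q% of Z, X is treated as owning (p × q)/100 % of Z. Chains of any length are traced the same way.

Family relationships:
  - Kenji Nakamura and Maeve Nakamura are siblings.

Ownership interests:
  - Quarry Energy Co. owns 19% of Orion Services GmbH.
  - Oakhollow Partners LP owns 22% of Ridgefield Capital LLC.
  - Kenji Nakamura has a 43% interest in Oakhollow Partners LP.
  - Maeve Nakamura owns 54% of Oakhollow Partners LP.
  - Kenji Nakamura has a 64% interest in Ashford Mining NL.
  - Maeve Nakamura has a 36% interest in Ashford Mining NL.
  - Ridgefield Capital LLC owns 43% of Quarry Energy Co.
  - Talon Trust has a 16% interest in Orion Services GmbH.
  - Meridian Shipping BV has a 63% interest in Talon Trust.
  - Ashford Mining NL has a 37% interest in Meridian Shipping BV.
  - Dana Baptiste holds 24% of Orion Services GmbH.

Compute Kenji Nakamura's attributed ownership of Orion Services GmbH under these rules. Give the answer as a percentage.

By sibling attribution (R1), Kenji Nakamura is treated as also owning Maeve Nakamura's interest in Ashford Mining NL, giving 64% + 36% = 100%.
By sibling attribution (R1), Kenji Nakamura is treated as also owning Maeve Nakamura's interest in Oakhollow Partners LP, giving 43% + 54% = 97%.
Chain via Ashford Mining NL → Meridian Shipping BV → Talon Trust (R3): 100% × 37% × 63% × 16% = 3.7296% of Orion Services GmbH.
Chain via Oakhollow Partners LP → Ridgefield Capital LLC → Quarry Energy Co. (R3): 97% × 22% × 43% × 19% = 1.743478% of Orion Services GmbH.
Aggregating (R2): 3.7296% + 1.743478% = 5.473078%.

5.473078%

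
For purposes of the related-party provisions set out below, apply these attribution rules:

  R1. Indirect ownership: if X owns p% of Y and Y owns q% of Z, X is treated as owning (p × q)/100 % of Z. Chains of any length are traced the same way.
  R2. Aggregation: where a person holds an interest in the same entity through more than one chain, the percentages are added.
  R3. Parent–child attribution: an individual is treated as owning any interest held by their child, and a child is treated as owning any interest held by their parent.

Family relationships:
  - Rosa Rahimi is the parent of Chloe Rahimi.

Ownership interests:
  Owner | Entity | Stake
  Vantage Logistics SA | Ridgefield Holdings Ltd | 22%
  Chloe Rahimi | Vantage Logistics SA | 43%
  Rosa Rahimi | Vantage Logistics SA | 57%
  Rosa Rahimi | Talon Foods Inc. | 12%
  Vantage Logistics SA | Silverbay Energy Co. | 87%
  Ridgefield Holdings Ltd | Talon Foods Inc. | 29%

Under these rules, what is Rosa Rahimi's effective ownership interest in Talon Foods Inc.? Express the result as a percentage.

By parent–child attribution (R3), Rosa Rahimi is treated as also owning Chloe Rahimi's interest in Vantage Logistics SA, giving 57% + 43% = 100%.
Chain via Vantage Logistics SA → Ridgefield Holdings Ltd (R1): 100% × 22% × 29% = 6.38% of Talon Foods Inc.
Direct interest in Talon Foods Inc: 12%.
Aggregating (R2): 6.38% + 12% = 18.38%.

18.38%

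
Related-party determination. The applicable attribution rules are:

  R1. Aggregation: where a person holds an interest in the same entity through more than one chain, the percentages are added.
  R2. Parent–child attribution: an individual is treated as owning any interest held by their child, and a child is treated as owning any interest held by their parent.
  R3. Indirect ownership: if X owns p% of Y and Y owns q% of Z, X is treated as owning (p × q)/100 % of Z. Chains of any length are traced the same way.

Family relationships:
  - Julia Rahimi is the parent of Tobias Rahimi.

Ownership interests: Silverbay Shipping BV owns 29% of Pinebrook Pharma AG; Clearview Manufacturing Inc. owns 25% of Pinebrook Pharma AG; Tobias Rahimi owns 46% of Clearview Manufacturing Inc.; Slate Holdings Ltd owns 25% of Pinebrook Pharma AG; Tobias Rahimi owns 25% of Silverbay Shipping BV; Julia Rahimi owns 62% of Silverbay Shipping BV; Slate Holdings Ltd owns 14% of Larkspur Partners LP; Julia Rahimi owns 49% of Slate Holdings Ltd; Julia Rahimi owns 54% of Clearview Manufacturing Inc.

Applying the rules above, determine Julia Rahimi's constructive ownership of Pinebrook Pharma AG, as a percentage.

62.48%

By parent–child attribution (R2), Julia Rahimi is treated as also owning Tobias Rahimi's interest in Silverbay Shipping BV, giving 62% + 25% = 87%.
By parent–child attribution (R2), Julia Rahimi is treated as also owning Tobias Rahimi's interest in Clearview Manufacturing Inc, giving 54% + 46% = 100%.
Chain via Silverbay Shipping BV (R3): 87% × 29% = 25.23% of Pinebrook Pharma AG.
Chain via Clearview Manufacturing Inc. (R3): 100% × 25% = 25% of Pinebrook Pharma AG.
Chain via Slate Holdings Ltd (R3): 49% × 25% = 12.25% of Pinebrook Pharma AG.
Aggregating (R1): 25.23% + 25% + 12.25% = 62.48%.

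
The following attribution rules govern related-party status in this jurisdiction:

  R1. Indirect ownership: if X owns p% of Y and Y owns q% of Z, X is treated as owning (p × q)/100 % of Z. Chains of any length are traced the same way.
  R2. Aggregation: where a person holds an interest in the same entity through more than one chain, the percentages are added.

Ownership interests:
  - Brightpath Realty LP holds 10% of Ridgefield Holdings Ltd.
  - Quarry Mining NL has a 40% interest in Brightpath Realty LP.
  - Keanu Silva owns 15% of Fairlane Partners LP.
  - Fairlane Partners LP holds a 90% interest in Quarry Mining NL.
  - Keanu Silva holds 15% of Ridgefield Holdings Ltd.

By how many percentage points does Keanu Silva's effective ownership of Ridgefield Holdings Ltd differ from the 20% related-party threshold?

Chain via Fairlane Partners LP → Quarry Mining NL → Brightpath Realty LP (R1): 15% × 90% × 40% × 10% = 0.54% of Ridgefield Holdings Ltd.
Direct interest in Ridgefield Holdings Ltd: 15%.
Aggregating (R2): 0.54% + 15% = 15.54%.
15.54% falls short of the 20% threshold by 4.46 percentage points.

4.46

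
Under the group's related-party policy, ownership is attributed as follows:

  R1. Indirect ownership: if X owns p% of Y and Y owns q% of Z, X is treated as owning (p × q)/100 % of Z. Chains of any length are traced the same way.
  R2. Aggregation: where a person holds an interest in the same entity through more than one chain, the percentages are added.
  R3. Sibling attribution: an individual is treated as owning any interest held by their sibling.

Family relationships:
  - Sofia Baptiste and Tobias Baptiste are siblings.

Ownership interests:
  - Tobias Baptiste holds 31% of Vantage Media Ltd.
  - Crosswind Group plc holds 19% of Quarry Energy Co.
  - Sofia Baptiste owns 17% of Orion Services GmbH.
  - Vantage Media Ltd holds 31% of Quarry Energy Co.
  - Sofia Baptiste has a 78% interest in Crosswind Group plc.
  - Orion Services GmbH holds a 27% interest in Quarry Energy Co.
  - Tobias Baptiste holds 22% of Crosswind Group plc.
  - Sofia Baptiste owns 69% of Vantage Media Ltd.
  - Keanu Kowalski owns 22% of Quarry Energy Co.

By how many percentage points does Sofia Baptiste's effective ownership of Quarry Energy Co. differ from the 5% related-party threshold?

49.59

By sibling attribution (R3), Sofia Baptiste is treated as also owning Tobias Baptiste's interest in Vantage Media Ltd, giving 69% + 31% = 100%.
By sibling attribution (R3), Sofia Baptiste is treated as also owning Tobias Baptiste's interest in Crosswind Group plc, giving 78% + 22% = 100%.
Chain via Orion Services GmbH (R1): 17% × 27% = 4.59% of Quarry Energy Co.
Chain via Vantage Media Ltd (R1): 100% × 31% = 31% of Quarry Energy Co.
Chain via Crosswind Group plc (R1): 100% × 19% = 19% of Quarry Energy Co.
Aggregating (R2): 4.59% + 31% + 19% = 54.59%.
54.59% exceeds the 5% threshold by 49.59 percentage points.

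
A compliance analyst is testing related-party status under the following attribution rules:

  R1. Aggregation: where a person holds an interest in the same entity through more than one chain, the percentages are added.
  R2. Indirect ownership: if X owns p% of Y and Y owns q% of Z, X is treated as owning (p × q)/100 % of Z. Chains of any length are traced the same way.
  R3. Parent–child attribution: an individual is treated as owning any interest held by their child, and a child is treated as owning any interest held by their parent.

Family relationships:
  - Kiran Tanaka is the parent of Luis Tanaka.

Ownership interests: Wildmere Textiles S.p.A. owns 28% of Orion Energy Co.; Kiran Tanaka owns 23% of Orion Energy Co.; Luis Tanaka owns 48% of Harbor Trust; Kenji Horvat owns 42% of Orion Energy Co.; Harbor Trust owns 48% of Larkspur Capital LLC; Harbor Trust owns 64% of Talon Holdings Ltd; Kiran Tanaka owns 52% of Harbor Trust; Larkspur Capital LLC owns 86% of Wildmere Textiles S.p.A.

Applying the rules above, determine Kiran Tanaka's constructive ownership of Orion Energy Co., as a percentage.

By parent–child attribution (R3), Kiran Tanaka is treated as also owning Luis Tanaka's interest in Harbor Trust, giving 52% + 48% = 100%.
Chain via Harbor Trust → Larkspur Capital LLC → Wildmere Textiles S.p.A. (R2): 100% × 48% × 86% × 28% = 11.5584% of Orion Energy Co.
Direct interest in Orion Energy Co: 23%.
Aggregating (R1): 11.5584% + 23% = 34.5584%.

34.5584%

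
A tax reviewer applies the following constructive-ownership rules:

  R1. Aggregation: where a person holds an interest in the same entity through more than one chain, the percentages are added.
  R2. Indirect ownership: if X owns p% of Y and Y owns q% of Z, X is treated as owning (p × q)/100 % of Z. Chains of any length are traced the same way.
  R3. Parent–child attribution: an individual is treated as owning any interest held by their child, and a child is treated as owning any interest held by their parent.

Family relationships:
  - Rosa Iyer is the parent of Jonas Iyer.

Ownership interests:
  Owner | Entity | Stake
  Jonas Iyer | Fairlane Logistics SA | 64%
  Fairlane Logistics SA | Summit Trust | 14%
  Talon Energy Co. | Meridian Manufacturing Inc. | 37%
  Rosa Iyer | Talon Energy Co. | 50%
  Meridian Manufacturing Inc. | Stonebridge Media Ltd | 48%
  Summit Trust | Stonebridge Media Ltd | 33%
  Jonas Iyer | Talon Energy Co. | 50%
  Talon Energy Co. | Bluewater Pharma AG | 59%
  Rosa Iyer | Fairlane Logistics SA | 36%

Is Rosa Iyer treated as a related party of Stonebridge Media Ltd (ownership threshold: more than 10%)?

Yes

By parent–child attribution (R3), Rosa Iyer is treated as also owning Jonas Iyer's interest in Fairlane Logistics SA, giving 36% + 64% = 100%.
By parent–child attribution (R3), Rosa Iyer is treated as also owning Jonas Iyer's interest in Talon Energy Co, giving 50% + 50% = 100%.
Chain via Fairlane Logistics SA → Summit Trust (R2): 100% × 14% × 33% = 4.62% of Stonebridge Media Ltd.
Chain via Talon Energy Co. → Meridian Manufacturing Inc. (R2): 100% × 37% × 48% = 17.76% of Stonebridge Media Ltd.
Aggregating (R1): 4.62% + 17.76% = 22.38%.
22.38% exceeds the 10% threshold, so Rosa is a related party to Stonebridge Media Ltd.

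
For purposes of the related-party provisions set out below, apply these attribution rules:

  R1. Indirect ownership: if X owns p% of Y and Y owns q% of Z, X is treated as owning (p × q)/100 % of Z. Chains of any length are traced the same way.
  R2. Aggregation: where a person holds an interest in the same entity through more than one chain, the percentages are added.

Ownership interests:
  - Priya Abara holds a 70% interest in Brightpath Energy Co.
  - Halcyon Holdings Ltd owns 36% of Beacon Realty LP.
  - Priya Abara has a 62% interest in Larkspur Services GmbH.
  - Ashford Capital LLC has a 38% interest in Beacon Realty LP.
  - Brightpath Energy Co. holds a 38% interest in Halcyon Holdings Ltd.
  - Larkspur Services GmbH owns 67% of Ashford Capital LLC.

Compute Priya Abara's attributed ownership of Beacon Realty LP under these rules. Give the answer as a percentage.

Chain via Larkspur Services GmbH → Ashford Capital LLC (R1): 62% × 67% × 38% = 15.7852% of Beacon Realty LP.
Chain via Brightpath Energy Co. → Halcyon Holdings Ltd (R1): 70% × 38% × 36% = 9.576% of Beacon Realty LP.
Aggregating (R2): 15.7852% + 9.576% = 25.3612%.

25.3612%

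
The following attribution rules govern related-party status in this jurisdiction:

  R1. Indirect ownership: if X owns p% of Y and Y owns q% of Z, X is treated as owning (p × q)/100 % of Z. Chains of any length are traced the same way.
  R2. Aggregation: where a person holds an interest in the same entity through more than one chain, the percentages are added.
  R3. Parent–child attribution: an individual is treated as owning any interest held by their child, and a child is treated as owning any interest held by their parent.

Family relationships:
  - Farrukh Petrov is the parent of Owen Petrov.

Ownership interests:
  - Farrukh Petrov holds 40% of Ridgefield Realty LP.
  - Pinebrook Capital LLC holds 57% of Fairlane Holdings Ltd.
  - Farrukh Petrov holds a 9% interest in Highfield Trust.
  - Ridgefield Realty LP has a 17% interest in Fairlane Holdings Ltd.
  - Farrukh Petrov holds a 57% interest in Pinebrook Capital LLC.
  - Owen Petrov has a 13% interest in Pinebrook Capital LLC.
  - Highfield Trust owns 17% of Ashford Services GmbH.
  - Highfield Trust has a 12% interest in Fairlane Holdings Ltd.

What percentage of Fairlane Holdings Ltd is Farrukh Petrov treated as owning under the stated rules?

By parent–child attribution (R3), Farrukh Petrov is treated as also owning Owen Petrov's interest in Pinebrook Capital LLC, giving 57% + 13% = 70%.
Chain via Pinebrook Capital LLC (R1): 70% × 57% = 39.9% of Fairlane Holdings Ltd.
Chain via Highfield Trust (R1): 9% × 12% = 1.08% of Fairlane Holdings Ltd.
Chain via Ridgefield Realty LP (R1): 40% × 17% = 6.8% of Fairlane Holdings Ltd.
Aggregating (R2): 39.9% + 1.08% + 6.8% = 47.78%.

47.78%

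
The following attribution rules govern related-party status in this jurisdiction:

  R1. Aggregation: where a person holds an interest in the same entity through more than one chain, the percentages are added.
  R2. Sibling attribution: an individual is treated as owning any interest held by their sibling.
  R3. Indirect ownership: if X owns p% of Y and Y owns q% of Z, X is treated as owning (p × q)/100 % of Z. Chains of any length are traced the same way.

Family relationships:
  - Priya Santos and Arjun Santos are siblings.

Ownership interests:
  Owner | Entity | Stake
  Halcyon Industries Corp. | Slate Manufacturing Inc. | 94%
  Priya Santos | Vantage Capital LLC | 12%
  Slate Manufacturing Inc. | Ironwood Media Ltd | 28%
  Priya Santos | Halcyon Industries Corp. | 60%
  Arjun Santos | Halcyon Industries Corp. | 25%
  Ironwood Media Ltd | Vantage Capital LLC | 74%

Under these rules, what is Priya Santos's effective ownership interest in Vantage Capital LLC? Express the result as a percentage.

By sibling attribution (R2), Priya Santos is treated as also owning Arjun Santos's interest in Halcyon Industries Corp, giving 60% + 25% = 85%.
Chain via Halcyon Industries Corp. → Slate Manufacturing Inc. → Ironwood Media Ltd (R3): 85% × 94% × 28% × 74% = 16.55528% of Vantage Capital LLC.
Direct interest in Vantage Capital LLC: 12%.
Aggregating (R1): 16.55528% + 12% = 28.55528%.

28.55528%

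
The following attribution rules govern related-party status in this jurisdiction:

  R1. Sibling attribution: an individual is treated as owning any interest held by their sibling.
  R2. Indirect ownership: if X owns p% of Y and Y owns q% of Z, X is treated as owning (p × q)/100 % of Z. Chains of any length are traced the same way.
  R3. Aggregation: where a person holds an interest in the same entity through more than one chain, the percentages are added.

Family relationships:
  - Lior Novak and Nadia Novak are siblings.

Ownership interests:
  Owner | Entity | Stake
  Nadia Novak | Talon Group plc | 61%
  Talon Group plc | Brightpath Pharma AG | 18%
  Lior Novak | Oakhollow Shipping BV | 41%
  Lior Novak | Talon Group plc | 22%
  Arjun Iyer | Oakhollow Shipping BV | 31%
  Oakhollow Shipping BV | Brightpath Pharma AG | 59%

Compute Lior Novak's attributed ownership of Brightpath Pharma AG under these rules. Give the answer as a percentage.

By sibling attribution (R1), Lior Novak is treated as also owning Nadia Novak's interest in Talon Group plc, giving 22% + 61% = 83%.
Chain via Talon Group plc (R2): 83% × 18% = 14.94% of Brightpath Pharma AG.
Chain via Oakhollow Shipping BV (R2): 41% × 59% = 24.19% of Brightpath Pharma AG.
Aggregating (R3): 14.94% + 24.19% = 39.13%.

39.13%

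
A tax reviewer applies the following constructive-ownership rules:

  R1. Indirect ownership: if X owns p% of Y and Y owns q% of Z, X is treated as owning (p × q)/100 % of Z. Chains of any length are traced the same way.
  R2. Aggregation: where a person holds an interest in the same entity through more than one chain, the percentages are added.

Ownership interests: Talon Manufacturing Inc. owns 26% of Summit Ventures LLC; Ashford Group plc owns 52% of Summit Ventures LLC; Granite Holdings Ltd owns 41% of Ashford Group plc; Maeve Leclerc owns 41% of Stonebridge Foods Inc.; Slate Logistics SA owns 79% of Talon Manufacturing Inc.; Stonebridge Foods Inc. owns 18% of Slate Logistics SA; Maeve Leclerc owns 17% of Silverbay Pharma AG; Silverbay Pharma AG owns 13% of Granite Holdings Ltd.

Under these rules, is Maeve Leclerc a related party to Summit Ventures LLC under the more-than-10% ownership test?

No

Chain via Silverbay Pharma AG → Granite Holdings Ltd → Ashford Group plc (R1): 17% × 13% × 41% × 52% = 0.471172% of Summit Ventures LLC.
Chain via Stonebridge Foods Inc. → Slate Logistics SA → Talon Manufacturing Inc. (R1): 41% × 18% × 79% × 26% = 1.515852% of Summit Ventures LLC.
Aggregating (R2): 0.471172% + 1.515852% = 1.987024%.
1.987024% does not exceed the 10% threshold, so Maeve is not a related party to Summit Ventures LLC.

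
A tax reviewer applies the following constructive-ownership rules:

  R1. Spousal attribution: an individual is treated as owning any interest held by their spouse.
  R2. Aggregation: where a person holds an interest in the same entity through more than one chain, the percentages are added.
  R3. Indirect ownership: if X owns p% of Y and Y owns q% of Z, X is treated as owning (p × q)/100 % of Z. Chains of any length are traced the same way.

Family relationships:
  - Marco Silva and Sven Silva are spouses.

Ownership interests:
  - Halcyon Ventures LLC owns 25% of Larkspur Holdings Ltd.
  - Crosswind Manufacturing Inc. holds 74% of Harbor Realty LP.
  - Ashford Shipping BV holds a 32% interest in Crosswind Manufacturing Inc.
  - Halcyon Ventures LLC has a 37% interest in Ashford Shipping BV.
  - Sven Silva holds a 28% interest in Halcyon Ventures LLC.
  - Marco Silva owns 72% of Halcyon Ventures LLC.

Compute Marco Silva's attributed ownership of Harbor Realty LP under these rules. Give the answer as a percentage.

8.7616%

By spousal attribution (R1), Marco Silva is treated as also owning Sven Silva's interest in Halcyon Ventures LLC, giving 72% + 28% = 100%.
Chain via Halcyon Ventures LLC → Ashford Shipping BV → Crosswind Manufacturing Inc. (R3): 100% × 37% × 32% × 74% = 8.7616% of Harbor Realty LP.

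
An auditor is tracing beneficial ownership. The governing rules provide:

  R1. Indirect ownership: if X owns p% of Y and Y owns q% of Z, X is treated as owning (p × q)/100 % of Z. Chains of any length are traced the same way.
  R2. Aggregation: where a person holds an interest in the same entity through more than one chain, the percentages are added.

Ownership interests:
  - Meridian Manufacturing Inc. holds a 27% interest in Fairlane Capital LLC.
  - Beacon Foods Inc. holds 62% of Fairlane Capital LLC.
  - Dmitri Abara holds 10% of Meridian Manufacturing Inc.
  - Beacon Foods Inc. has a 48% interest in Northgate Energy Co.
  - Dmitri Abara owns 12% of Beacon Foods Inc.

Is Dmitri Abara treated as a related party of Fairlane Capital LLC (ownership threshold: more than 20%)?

Chain via Meridian Manufacturing Inc. (R1): 10% × 27% = 2.7% of Fairlane Capital LLC.
Chain via Beacon Foods Inc. (R1): 12% × 62% = 7.44% of Fairlane Capital LLC.
Aggregating (R2): 2.7% + 7.44% = 10.14%.
10.14% does not exceed the 20% threshold, so Dmitri is not a related party to Fairlane Capital LLC.

No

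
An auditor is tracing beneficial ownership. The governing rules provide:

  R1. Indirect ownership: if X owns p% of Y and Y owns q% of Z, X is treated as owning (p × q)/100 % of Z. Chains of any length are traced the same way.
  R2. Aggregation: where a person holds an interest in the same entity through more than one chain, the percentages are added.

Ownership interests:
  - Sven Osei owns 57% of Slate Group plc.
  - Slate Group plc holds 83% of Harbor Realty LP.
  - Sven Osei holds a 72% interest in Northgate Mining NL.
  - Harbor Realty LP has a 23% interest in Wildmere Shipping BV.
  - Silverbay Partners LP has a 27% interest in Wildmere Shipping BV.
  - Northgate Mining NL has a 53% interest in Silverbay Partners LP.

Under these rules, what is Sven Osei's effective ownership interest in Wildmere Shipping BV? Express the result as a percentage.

Chain via Northgate Mining NL → Silverbay Partners LP (R1): 72% × 53% × 27% = 10.3032% of Wildmere Shipping BV.
Chain via Slate Group plc → Harbor Realty LP (R1): 57% × 83% × 23% = 10.8813% of Wildmere Shipping BV.
Aggregating (R2): 10.3032% + 10.8813% = 21.1845%.

21.1845%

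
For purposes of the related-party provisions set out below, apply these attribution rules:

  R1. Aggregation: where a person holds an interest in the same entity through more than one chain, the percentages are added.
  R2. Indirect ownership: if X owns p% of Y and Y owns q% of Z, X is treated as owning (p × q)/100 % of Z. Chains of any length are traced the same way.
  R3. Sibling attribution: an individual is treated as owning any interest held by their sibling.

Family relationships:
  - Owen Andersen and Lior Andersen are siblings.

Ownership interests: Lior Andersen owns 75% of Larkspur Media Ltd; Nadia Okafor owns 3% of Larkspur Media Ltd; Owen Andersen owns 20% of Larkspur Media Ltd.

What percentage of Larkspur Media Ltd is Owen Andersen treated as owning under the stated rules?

95%

By sibling attribution (R3), Owen Andersen is treated as also owning Lior Andersen's interest in Larkspur Media Ltd, giving 20% + 75% = 95%.
Direct interest in Larkspur Media Ltd: 95%.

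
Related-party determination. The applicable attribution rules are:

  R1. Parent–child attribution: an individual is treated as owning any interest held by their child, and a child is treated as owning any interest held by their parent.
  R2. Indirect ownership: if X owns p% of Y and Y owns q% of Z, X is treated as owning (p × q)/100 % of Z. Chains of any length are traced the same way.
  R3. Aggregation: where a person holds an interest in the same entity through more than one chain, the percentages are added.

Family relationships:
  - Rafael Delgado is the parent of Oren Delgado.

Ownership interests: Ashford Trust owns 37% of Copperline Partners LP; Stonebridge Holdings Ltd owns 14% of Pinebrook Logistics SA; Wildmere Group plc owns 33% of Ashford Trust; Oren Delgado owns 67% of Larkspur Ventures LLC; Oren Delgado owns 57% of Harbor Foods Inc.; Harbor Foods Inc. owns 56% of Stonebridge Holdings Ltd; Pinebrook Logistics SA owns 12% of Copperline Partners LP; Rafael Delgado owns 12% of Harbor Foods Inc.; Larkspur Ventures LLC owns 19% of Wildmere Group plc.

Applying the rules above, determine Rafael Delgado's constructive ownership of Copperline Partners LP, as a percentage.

By parent–child attribution (R1), Rafael Delgado is treated as also owning Oren Delgado's interest in Harbor Foods Inc, giving 12% + 57% = 69%.
By parent–child attribution (R1), Rafael Delgado is treated as owning Oren Delgado's 67% interest in Larkspur Ventures LLC.
Chain via Harbor Foods Inc. → Stonebridge Holdings Ltd → Pinebrook Logistics SA (R2): 69% × 56% × 14% × 12% = 0.649152% of Copperline Partners LP.
Chain via Larkspur Ventures LLC → Wildmere Group plc → Ashford Trust (R2): 67% × 19% × 33% × 37% = 1.554333% of Copperline Partners LP.
Aggregating (R3): 0.649152% + 1.554333% = 2.203485%.

2.203485%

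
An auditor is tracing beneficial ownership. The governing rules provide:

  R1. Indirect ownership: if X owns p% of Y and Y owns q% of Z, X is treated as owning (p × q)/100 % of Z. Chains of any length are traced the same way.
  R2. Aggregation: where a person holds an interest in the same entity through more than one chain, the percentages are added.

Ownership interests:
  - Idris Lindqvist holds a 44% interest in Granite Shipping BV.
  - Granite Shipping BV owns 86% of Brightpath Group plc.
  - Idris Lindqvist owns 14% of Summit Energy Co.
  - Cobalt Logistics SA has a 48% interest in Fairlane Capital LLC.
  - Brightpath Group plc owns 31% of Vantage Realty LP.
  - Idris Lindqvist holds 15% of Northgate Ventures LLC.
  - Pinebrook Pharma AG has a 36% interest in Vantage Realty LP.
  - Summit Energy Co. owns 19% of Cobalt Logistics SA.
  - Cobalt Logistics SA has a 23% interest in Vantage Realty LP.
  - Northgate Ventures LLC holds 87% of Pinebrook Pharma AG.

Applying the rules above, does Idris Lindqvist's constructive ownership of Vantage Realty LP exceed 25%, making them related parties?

No

Chain via Summit Energy Co. → Cobalt Logistics SA (R1): 14% × 19% × 23% = 0.6118% of Vantage Realty LP.
Chain via Granite Shipping BV → Brightpath Group plc (R1): 44% × 86% × 31% = 11.7304% of Vantage Realty LP.
Chain via Northgate Ventures LLC → Pinebrook Pharma AG (R1): 15% × 87% × 36% = 4.698% of Vantage Realty LP.
Aggregating (R2): 0.6118% + 11.7304% + 4.698% = 17.0402%.
17.0402% does not exceed the 25% threshold, so Idris is not a related party to Vantage Realty LP.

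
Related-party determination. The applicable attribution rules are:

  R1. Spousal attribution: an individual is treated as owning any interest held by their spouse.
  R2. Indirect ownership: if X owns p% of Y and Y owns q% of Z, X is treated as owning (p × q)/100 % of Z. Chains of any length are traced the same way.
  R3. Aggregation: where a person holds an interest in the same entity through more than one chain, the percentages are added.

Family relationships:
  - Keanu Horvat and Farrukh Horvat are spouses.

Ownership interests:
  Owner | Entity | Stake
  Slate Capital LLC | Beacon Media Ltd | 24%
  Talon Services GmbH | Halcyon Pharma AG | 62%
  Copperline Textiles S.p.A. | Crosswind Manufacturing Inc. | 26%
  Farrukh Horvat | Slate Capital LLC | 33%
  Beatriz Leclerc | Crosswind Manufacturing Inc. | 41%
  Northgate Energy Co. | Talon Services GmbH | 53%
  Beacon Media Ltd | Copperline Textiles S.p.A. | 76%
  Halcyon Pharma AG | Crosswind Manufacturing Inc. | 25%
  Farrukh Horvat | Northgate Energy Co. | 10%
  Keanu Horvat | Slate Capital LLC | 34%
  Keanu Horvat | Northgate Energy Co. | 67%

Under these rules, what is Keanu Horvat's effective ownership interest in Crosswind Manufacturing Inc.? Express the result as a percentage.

By spousal attribution (R1), Keanu Horvat is treated as also owning Farrukh Horvat's interest in Northgate Energy Co, giving 67% + 10% = 77%.
By spousal attribution (R1), Keanu Horvat is treated as also owning Farrukh Horvat's interest in Slate Capital LLC, giving 34% + 33% = 67%.
Chain via Northgate Energy Co. → Talon Services GmbH → Halcyon Pharma AG (R2): 77% × 53% × 62% × 25% = 6.32555% of Crosswind Manufacturing Inc.
Chain via Slate Capital LLC → Beacon Media Ltd → Copperline Textiles S.p.A. (R2): 67% × 24% × 76% × 26% = 3.177408% of Crosswind Manufacturing Inc.
Aggregating (R3): 6.32555% + 3.177408% = 9.502958%.

9.502958%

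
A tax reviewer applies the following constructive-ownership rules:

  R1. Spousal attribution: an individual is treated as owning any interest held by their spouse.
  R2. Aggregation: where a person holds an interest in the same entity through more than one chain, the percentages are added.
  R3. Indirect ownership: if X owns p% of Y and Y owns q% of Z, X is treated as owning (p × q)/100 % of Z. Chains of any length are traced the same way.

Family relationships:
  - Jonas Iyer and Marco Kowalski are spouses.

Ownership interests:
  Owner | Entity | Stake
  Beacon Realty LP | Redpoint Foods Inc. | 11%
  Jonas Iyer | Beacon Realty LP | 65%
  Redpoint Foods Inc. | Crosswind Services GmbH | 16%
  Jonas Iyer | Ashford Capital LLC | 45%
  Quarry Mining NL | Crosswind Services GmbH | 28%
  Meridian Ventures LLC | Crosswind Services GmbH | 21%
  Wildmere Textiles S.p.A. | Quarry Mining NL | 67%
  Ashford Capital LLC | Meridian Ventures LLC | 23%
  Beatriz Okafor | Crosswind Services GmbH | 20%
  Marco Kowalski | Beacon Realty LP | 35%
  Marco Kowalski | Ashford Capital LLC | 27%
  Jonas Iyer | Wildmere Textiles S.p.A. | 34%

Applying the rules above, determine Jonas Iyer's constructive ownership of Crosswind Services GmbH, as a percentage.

11.616%

By spousal attribution (R1), Jonas Iyer is treated as also owning Marco Kowalski's interest in Ashford Capital LLC, giving 45% + 27% = 72%.
By spousal attribution (R1), Jonas Iyer is treated as also owning Marco Kowalski's interest in Beacon Realty LP, giving 65% + 35% = 100%.
Chain via Ashford Capital LLC → Meridian Ventures LLC (R3): 72% × 23% × 21% = 3.4776% of Crosswind Services GmbH.
Chain via Wildmere Textiles S.p.A. → Quarry Mining NL (R3): 34% × 67% × 28% = 6.3784% of Crosswind Services GmbH.
Chain via Beacon Realty LP → Redpoint Foods Inc. (R3): 100% × 11% × 16% = 1.76% of Crosswind Services GmbH.
Aggregating (R2): 3.4776% + 6.3784% + 1.76% = 11.616%.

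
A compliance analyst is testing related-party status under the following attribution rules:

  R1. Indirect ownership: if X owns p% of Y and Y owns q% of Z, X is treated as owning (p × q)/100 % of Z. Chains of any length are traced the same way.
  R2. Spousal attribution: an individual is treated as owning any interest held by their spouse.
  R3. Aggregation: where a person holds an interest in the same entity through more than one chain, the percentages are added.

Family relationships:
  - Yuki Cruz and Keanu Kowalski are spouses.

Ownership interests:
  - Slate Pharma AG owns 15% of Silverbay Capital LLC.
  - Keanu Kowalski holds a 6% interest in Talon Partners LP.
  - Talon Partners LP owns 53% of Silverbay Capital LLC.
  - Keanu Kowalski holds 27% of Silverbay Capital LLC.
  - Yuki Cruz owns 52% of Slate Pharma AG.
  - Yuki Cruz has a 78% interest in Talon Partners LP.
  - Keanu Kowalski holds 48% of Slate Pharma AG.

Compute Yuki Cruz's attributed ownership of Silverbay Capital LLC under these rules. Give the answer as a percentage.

86.52%

By spousal attribution (R2), Yuki Cruz is treated as also owning Keanu Kowalski's interest in Talon Partners LP, giving 78% + 6% = 84%.
By spousal attribution (R2), Yuki Cruz is treated as also owning Keanu Kowalski's interest in Slate Pharma AG, giving 52% + 48% = 100%.
By spousal attribution (R2), Yuki Cruz is treated as owning Keanu Kowalski's 27% interest in Silverbay Capital LLC.
Chain via Talon Partners LP (R1): 84% × 53% = 44.52% of Silverbay Capital LLC.
Chain via Slate Pharma AG (R1): 100% × 15% = 15% of Silverbay Capital LLC.
Direct interest in Silverbay Capital LLC: 27%.
Aggregating (R3): 44.52% + 15% + 27% = 86.52%.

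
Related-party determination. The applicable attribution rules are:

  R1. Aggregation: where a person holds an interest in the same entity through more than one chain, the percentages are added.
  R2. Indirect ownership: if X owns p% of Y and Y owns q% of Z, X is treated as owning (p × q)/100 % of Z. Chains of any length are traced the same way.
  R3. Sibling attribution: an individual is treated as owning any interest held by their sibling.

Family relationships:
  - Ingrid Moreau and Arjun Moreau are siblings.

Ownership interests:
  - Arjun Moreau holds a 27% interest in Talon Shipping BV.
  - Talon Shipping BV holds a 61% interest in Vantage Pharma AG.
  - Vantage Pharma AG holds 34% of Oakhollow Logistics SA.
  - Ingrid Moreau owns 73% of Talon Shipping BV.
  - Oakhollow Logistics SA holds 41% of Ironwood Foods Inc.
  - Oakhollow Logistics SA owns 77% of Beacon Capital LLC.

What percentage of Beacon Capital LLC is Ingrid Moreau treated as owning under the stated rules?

15.9698%

By sibling attribution (R3), Ingrid Moreau is treated as also owning Arjun Moreau's interest in Talon Shipping BV, giving 73% + 27% = 100%.
Chain via Talon Shipping BV → Vantage Pharma AG → Oakhollow Logistics SA (R2): 100% × 61% × 34% × 77% = 15.9698% of Beacon Capital LLC.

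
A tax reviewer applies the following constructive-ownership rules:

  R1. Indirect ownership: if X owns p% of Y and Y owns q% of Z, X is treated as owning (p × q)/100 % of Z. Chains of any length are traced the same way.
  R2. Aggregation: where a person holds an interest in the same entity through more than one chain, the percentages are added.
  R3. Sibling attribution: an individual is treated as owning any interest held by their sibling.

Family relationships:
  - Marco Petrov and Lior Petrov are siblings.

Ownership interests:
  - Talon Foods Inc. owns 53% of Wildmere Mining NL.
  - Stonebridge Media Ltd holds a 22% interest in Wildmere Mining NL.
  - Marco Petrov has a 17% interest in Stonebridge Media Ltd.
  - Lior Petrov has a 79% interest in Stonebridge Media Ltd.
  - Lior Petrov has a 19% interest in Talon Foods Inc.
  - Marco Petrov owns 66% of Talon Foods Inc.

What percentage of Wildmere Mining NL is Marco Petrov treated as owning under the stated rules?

By sibling attribution (R3), Marco Petrov is treated as also owning Lior Petrov's interest in Talon Foods Inc, giving 66% + 19% = 85%.
By sibling attribution (R3), Marco Petrov is treated as also owning Lior Petrov's interest in Stonebridge Media Ltd, giving 17% + 79% = 96%.
Chain via Talon Foods Inc. (R1): 85% × 53% = 45.05% of Wildmere Mining NL.
Chain via Stonebridge Media Ltd (R1): 96% × 22% = 21.12% of Wildmere Mining NL.
Aggregating (R2): 45.05% + 21.12% = 66.17%.

66.17%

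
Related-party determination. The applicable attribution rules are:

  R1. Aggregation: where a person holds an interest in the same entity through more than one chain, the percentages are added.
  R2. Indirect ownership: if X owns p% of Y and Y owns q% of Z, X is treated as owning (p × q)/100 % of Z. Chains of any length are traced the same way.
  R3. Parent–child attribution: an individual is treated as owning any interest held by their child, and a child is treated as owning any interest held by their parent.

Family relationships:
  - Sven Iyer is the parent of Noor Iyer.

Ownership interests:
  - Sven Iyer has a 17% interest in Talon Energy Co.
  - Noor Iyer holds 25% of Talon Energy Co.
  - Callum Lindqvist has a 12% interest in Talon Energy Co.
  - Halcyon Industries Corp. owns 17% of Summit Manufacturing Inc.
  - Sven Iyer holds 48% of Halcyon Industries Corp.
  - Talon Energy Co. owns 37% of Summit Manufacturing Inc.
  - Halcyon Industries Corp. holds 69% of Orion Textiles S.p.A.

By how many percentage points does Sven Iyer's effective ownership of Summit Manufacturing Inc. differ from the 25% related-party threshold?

By parent–child attribution (R3), Sven Iyer is treated as also owning Noor Iyer's interest in Talon Energy Co, giving 17% + 25% = 42%.
Chain via Halcyon Industries Corp. (R2): 48% × 17% = 8.16% of Summit Manufacturing Inc.
Chain via Talon Energy Co. (R2): 42% × 37% = 15.54% of Summit Manufacturing Inc.
Aggregating (R1): 8.16% + 15.54% = 23.7%.
23.7% falls short of the 25% threshold by 1.3 percentage points.

1.3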